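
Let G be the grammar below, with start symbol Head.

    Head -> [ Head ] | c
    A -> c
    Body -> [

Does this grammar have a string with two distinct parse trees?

(A, Body are unreachable from Head, so their rules don't affect L(Head).) L(Head) is { openⁿ atom closeⁿ : n ≥ 0 }. The bracket depth fixes n, and the derivation is forced at every step.

Unambiguous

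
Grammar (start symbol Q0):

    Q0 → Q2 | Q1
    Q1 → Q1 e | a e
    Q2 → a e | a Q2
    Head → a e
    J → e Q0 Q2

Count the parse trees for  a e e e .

1

Parse trees for a e e e:
  [Q0 [Q1 [Q1 [Q1 a e] e] e]]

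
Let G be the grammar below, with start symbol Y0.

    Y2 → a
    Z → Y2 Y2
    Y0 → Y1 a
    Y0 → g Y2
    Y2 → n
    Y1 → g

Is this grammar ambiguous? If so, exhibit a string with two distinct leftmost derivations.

Witness: g a

Derivation 1: Y0 ⇒ Y1 a ⇒ g a
Derivation 2: Y0 ⇒ g Y2 ⇒ g a

Two distinct leftmost derivations for the same string.

Ambiguous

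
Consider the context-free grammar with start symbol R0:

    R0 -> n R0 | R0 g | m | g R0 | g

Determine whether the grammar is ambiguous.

Ambiguous

Witness: g g

Derivation 1: R0 ⇒ R0 g ⇒ g g
Derivation 2: R0 ⇒ g R0 ⇒ g g

Two distinct leftmost derivations for the same string.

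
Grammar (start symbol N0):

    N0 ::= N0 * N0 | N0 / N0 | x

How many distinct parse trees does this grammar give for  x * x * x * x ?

Parse trees for x * x * x * x:
  [N0 [N0 x] * [N0 [N0 x] * [N0 [N0 x] * [N0 x]]]]
  [N0 [N0 x] * [N0 [N0 [N0 x] * [N0 x]] * [N0 x]]]
  [N0 [N0 [N0 x] * [N0 x]] * [N0 [N0 x] * [N0 x]]]
  [N0 [N0 [N0 x] * [N0 [N0 x] * [N0 x]]] * [N0 x]]
  [N0 [N0 [N0 [N0 x] * [N0 x]] * [N0 x]] * [N0 x]]

5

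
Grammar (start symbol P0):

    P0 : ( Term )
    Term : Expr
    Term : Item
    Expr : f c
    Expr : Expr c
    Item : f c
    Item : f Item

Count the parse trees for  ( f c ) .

Parse trees for ( f c ):
  [P0 ( [Term [Expr f c]] )]
  [P0 ( [Term [Item f c]] )]

2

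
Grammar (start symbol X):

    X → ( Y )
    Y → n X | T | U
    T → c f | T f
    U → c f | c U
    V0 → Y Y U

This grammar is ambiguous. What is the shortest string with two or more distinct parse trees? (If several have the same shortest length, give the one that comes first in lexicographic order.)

( c f )

length 4: ( c f ) has 2 parse trees

Two derivations of ( c f ):
  X ⇒ ( Y ) ⇒ ( T ) ⇒ ( c f )
  X ⇒ ( Y ) ⇒ ( U ) ⇒ ( c f )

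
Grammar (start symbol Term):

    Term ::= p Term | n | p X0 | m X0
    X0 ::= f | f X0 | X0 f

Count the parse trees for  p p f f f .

4

Parse trees for p p f f f:
  [Term p [Term p [X0 f [X0 f [X0 f]]]]]
  [Term p [Term p [X0 f [X0 [X0 f] f]]]]
  [Term p [Term p [X0 [X0 f [X0 f]] f]]]
  [Term p [Term p [X0 [X0 [X0 f] f] f]]]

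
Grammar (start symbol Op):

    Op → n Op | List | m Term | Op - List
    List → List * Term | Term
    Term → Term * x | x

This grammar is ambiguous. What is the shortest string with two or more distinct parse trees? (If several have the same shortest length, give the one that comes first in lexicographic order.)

length 1: no string has ≥2 trees
length 2: no string has ≥2 trees
length 3: x * x has 2 parse trees

Two derivations of x * x:
  Op ⇒ List ⇒ List * Term ⇒ Term * Term ⇒ x * Term ⇒ x * x
  Op ⇒ List ⇒ Term ⇒ Term * x ⇒ x * x

x * x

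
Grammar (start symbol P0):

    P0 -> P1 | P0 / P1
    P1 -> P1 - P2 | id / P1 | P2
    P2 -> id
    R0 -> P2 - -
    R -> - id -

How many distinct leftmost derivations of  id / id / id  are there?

4

Parse trees for id / id / id:
  [P0 [P1 id / [P1 id / [P1 [P2 id]]]]]
  [P0 [P0 [P1 [P2 id]]] / [P1 id / [P1 [P2 id]]]]
  [P0 [P0 [P1 id / [P1 [P2 id]]]] / [P1 [P2 id]]]
  [P0 [P0 [P0 [P1 [P2 id]]] / [P1 [P2 id]]] / [P1 [P2 id]]]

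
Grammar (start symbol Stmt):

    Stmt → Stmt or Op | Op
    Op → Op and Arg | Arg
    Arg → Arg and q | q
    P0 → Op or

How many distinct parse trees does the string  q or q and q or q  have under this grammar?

2

Parse trees for q or q and q or q:
  [Stmt [Stmt [Stmt [Op [Arg q]]] or [Op [Op [Arg q]] and [Arg q]]] or [Op [Arg q]]]
  [Stmt [Stmt [Stmt [Op [Arg q]]] or [Op [Arg [Arg q] and q]]] or [Op [Arg q]]]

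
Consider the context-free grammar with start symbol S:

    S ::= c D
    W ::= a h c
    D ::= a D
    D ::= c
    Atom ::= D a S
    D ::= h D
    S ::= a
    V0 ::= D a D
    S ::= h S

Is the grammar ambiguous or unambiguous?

(V0, W, Atom are unreachable from S, so their rules don't affect L(S).) The reachable rules are right-linear with at most one rule per (nonterminal, next-terminal) pair. Each input token forces the next rule, so parsing is deterministic.

Unambiguous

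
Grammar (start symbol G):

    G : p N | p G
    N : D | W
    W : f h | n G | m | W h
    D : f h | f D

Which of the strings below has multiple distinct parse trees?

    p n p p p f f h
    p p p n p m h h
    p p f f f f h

p p p n p m h h

p n p p p f f h: 1 tree
p p p n p m h h: 3 trees
p p f f f f h: 1 tree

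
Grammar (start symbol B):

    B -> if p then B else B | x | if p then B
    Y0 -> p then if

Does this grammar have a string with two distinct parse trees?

Ambiguous

Witness: if p then if p then x else x

Derivation 1: B ⇒ if p then B else B ⇒ if p then if p then B else B ⇒ if p then if p then x else B ⇒ if p then if p then x else x
Derivation 2: B ⇒ if p then B ⇒ if p then if p then B else B ⇒ if p then if p then x else B ⇒ if p then if p then x else x

Two distinct leftmost derivations for the same string.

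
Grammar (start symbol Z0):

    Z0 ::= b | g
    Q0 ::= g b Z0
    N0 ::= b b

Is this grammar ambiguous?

(Q0, N0 are unreachable from Z0, so their rules don't affect L(Z0).) Restricted to the reachable nonterminals, every rule has the form A → t or A → t B, and no two rules for the same A share a first terminal. The grammar encodes a DFA — one run per string.

Unambiguous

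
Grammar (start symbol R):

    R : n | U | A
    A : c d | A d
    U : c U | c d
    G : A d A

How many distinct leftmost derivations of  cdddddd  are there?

1

Parse trees for cdddddd:
  [R [A [A [A [A [A [A c d] d] d] d] d] d]]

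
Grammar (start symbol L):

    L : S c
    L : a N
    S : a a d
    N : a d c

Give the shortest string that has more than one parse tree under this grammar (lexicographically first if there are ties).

a a d c

length 4: a a d c has 2 parse trees

Two derivations of a a d c:
  L ⇒ S c ⇒ a a d c
  L ⇒ a N ⇒ a a d c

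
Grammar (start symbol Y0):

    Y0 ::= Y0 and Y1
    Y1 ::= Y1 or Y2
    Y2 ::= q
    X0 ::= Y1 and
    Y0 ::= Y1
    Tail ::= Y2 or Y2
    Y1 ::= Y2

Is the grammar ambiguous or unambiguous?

Only Y0, Y1, Y2 are reachable from Y0; ignoring the rest: The grammar is stratified — Y0 handles 'and' (left-recursive), Y1 handles 'or', Y2 atoms. Each operator has a fixed associativity and precedence level, so every string has one parse.

Unambiguous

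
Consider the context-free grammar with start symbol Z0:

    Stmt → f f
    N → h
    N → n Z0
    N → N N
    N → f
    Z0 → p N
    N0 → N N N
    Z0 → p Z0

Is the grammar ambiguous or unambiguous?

Ambiguous

Witness: p f f f

Derivation 1: Z0 ⇒ p N ⇒ p N N ⇒ p N N N ⇒ p f N N ⇒ p f f N ⇒ p f f f
Derivation 2: Z0 ⇒ p N ⇒ p N N ⇒ p f N ⇒ p f N N ⇒ p f f N ⇒ p f f f

Two distinct leftmost derivations for the same string.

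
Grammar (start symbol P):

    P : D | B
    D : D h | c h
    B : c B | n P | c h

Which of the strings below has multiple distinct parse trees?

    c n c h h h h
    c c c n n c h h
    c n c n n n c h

c n c n n n c h

c n c h h h h: 1 tree
c c c n n c h h: 1 tree
c n c n n n c h: 2 trees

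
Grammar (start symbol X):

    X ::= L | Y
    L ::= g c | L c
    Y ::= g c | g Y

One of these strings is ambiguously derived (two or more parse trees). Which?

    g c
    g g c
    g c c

g c

g c: 2 trees
g g c: 1 tree
g c c: 1 tree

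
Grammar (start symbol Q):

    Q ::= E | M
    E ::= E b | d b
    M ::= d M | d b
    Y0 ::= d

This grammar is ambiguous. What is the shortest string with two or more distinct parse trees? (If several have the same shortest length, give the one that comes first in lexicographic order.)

length 2: d b has 2 parse trees

Two derivations of d b:
  Q ⇒ E ⇒ d b
  Q ⇒ M ⇒ d b

d b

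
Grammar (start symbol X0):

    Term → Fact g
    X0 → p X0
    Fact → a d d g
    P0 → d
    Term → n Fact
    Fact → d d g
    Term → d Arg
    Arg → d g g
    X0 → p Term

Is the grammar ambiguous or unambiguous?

Ambiguous

Witness: p d d g g

Derivation 1: X0 ⇒ p Term ⇒ p Fact g ⇒ p d d g g
Derivation 2: X0 ⇒ p Term ⇒ p d Arg ⇒ p d d g g

Two distinct leftmost derivations for the same string.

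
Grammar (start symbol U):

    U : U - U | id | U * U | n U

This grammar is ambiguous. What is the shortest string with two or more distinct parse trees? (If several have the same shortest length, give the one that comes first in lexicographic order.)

n id * id

length 1: no string has ≥2 trees
length 2: no string has ≥2 trees
length 3: no string has ≥2 trees
length 4: n id * id has 2 parse trees

Two derivations of n id * id:
  U ⇒ U * U ⇒ n U * U ⇒ n id * U ⇒ n id * id
  U ⇒ n U ⇒ n U * U ⇒ n id * U ⇒ n id * id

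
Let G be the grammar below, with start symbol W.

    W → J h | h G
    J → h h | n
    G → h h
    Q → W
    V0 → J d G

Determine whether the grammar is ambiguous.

Ambiguous

Witness: h h h

Derivation 1: W ⇒ J h ⇒ h h h
Derivation 2: W ⇒ h G ⇒ h h h

Two distinct leftmost derivations for the same string.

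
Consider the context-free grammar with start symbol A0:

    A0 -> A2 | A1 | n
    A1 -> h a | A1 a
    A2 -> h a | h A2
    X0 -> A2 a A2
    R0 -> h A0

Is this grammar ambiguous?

Witness: h a

Derivation 1: A0 ⇒ A2 ⇒ h a
Derivation 2: A0 ⇒ A1 ⇒ h a

Two distinct leftmost derivations for the same string.

Ambiguous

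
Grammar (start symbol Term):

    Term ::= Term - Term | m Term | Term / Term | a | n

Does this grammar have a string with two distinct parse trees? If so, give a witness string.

Ambiguous

Witness: m a - a

Derivation 1: Term ⇒ Term - Term ⇒ m Term - Term ⇒ m a - Term ⇒ m a - a
Derivation 2: Term ⇒ m Term ⇒ m Term - Term ⇒ m a - Term ⇒ m a - a

Two distinct leftmost derivations for the same string.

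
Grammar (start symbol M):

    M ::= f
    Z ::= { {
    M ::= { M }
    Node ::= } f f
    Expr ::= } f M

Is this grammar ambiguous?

(Expr, Z, Node are unreachable from M, so their rules don't affect L(M).) Each string is a nest of matched brackets around a single atom. An opening bracket forces the recursive rule; an atom forces the base rule.

Unambiguous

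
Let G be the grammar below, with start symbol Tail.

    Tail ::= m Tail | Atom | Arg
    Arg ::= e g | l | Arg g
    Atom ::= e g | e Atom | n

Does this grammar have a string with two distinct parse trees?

Ambiguous

Witness: e g

Derivation 1: Tail ⇒ Atom ⇒ e g
Derivation 2: Tail ⇒ Arg ⇒ e g

Two distinct leftmost derivations for the same string.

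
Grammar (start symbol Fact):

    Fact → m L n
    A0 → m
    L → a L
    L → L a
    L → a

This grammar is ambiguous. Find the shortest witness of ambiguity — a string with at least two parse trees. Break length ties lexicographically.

length 3: no string has ≥2 trees
length 4: m a a n has 2 parse trees

Two derivations of m a a n:
  Fact ⇒ m L n ⇒ m a L n ⇒ m a a n
  Fact ⇒ m L n ⇒ m L a n ⇒ m a a n

m a a n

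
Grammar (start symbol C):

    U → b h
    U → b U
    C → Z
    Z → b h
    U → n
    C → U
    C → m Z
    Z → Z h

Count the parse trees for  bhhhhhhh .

Parse trees for bhhhhhhh:
  [C [Z [Z [Z [Z [Z [Z [Z b h] h] h] h] h] h] h]]

1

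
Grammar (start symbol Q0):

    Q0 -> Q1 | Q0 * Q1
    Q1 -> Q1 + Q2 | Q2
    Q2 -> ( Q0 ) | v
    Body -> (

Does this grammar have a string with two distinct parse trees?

Only Q0, Q1, Q2 are reachable from Q0; ignoring the rest: Q0 → Q0 * Q1 | Q1  ;  Q1 → Q1 + Q2 | Q2  — a left-associative chain with Q2 at the bottom. Each string factors uniquely by precedence.

Unambiguous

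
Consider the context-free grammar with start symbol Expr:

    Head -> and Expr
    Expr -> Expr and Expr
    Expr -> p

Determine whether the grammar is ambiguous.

Ambiguous

Witness: p and p and p

Derivation 1: Expr ⇒ Expr and Expr ⇒ Expr and Expr and Expr ⇒ p and Expr and Expr ⇒ p and p and Expr ⇒ p and p and p
Derivation 2: Expr ⇒ Expr and Expr ⇒ p and Expr ⇒ p and Expr and Expr ⇒ p and p and Expr ⇒ p and p and p

Two distinct leftmost derivations for the same string.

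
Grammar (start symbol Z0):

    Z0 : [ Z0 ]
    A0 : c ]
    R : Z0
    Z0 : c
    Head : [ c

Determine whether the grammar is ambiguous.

Only Z0 is reachable from Z0; ignoring the rest: Each string is a nest of matched brackets around a single atom. An opening bracket forces the recursive rule; an atom forces the base rule.

Unambiguous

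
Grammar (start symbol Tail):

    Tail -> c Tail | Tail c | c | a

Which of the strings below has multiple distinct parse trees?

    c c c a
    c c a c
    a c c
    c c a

c c a c

c c c a: 1 tree
c c a c: 3 trees
a c c: 1 tree
c c a: 1 tree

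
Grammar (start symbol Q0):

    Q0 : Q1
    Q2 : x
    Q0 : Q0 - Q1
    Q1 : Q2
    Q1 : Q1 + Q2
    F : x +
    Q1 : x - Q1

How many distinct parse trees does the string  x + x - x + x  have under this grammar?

1

Parse trees for x + x - x + x:
  [Q0 [Q0 [Q1 [Q1 [Q2 x]] + [Q2 x]]] - [Q1 [Q1 [Q2 x]] + [Q2 x]]]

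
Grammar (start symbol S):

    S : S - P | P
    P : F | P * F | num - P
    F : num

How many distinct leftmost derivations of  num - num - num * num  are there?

Parse trees for num - num - num * num:
  [S [S [P [F num]]] - [P [P num - [P [F num]]] * [F num]]]
  [S [S [P [F num]]] - [P num - [P [P [F num]] * [F num]]]]
  [S [S [S [P [F num]]] - [P [F num]]] - [P [P [F num]] * [F num]]]
  [S [S [P num - [P [F num]]]] - [P [P [F num]] * [F num]]]
  [S [P [P num - [P num - [P [F num]]]] * [F num]]]
  [S [P num - [P [P num - [P [F num]]] * [F num]]]]
  [S [P num - [P num - [P [P [F num]] * [F num]]]]]

7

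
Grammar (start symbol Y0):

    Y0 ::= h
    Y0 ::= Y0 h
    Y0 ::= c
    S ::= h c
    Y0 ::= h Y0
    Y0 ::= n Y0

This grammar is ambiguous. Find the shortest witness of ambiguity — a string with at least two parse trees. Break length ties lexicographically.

length 1: no string has ≥2 trees
length 2: h h has 2 parse trees

Two derivations of h h:
  Y0 ⇒ Y0 h ⇒ h h
  Y0 ⇒ h Y0 ⇒ h h

h h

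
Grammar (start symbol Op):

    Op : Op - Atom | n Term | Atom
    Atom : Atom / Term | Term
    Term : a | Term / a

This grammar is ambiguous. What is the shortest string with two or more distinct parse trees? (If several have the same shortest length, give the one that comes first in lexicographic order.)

length 1: no string has ≥2 trees
length 2: no string has ≥2 trees
length 3: a / a has 2 parse trees

Two derivations of a / a:
  Op ⇒ Atom ⇒ Atom / Term ⇒ Term / Term ⇒ a / Term ⇒ a / a
  Op ⇒ Atom ⇒ Term ⇒ Term / a ⇒ a / a

a / a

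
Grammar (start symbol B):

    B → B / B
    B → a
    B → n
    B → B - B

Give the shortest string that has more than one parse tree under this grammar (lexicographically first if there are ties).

length 1: no string has ≥2 trees
length 3: no string has ≥2 trees
length 5: a - a - a has 2 parse trees

Two derivations of a - a - a:
  B ⇒ B - B ⇒ a - B ⇒ a - B - B ⇒ a - a - B ⇒ a - a - a
  B ⇒ B - B ⇒ B - B - B ⇒ a - B - B ⇒ a - a - B ⇒ a - a - a

a - a - a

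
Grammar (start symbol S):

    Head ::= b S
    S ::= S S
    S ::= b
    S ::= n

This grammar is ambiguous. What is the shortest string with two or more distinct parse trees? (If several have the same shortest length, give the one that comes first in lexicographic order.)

b b b

length 1: no string has ≥2 trees
length 2: no string has ≥2 trees
length 3: b b b has 2 parse trees

Two derivations of b b b:
  S ⇒ S S ⇒ S S S ⇒ b S S ⇒ b b S ⇒ b b b
  S ⇒ S S ⇒ b S ⇒ b S S ⇒ b b S ⇒ b b b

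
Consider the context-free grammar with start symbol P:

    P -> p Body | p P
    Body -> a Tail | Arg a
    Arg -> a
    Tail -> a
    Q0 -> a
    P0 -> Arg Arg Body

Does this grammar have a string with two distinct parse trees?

Ambiguous

Witness: p a a

Derivation 1: P ⇒ p Body ⇒ p a Tail ⇒ p a a
Derivation 2: P ⇒ p Body ⇒ p Arg a ⇒ p a a

Two distinct leftmost derivations for the same string.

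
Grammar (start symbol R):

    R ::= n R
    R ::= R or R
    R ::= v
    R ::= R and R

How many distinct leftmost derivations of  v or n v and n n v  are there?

3

Parse trees for v or n v and n n v:
  [R [R v] or [R n [R [R v] and [R n [R n [R v]]]]]]
  [R [R v] or [R [R n [R v]] and [R n [R n [R v]]]]]
  [R [R [R v] or [R n [R v]]] and [R n [R n [R v]]]]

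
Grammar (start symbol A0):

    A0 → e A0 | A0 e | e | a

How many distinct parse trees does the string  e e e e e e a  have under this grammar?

Parse trees for e e e e e e a:
  [A0 e [A0 e [A0 e [A0 e [A0 e [A0 e [A0 a]]]]]]]

1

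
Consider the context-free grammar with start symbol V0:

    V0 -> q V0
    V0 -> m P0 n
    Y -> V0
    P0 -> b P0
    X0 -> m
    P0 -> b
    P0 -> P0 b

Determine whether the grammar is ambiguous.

Witness: m b b n

Derivation 1: V0 ⇒ m P0 n ⇒ m b P0 n ⇒ m b b n
Derivation 2: V0 ⇒ m P0 n ⇒ m P0 b n ⇒ m b b n

Two distinct leftmost derivations for the same string.

Ambiguous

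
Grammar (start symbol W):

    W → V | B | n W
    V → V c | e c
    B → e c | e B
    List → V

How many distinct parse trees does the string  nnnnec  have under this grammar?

2

Parse trees for nnnnec:
  [W n [W n [W n [W n [W [V e c]]]]]]
  [W n [W n [W n [W n [W [B e c]]]]]]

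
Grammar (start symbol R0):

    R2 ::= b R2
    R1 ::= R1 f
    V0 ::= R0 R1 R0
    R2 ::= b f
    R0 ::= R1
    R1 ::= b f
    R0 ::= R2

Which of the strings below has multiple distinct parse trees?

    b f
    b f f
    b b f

b f: 2 trees
b f f: 1 tree
b b f: 1 tree

b f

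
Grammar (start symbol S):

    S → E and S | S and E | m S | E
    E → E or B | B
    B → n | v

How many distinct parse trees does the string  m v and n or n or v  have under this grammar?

3

Parse trees for m v and n or n or v:
  [S [S m [S [E [B v]]]] and [E [E [E [B n]] or [B n]] or [B v]]]
  [S m [S [E [B v]] and [S [E [E [E [B n]] or [B n]] or [B v]]]]]
  [S m [S [S [E [B v]]] and [E [E [E [B n]] or [B n]] or [B v]]]]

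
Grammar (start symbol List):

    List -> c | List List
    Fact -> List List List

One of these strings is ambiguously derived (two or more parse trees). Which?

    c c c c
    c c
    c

c c c c

c c c c: 5 trees
c c: 1 tree
c: 1 tree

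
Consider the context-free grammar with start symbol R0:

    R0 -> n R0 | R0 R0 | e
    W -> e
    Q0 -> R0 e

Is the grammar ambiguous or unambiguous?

Ambiguous

Witness: e e e

Derivation 1: R0 ⇒ R0 R0 ⇒ R0 R0 R0 ⇒ e R0 R0 ⇒ e e R0 ⇒ e e e
Derivation 2: R0 ⇒ R0 R0 ⇒ e R0 ⇒ e R0 R0 ⇒ e e R0 ⇒ e e e

Two distinct leftmost derivations for the same string.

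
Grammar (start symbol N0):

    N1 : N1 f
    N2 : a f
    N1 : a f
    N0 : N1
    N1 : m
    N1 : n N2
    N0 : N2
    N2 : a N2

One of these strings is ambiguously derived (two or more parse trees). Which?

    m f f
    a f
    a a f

a f

m f f: 1 tree
a f: 2 trees
a a f: 1 tree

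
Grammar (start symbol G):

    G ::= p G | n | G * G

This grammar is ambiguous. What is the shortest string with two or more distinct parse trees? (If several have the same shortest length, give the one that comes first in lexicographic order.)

length 1: no string has ≥2 trees
length 2: no string has ≥2 trees
length 3: no string has ≥2 trees
length 4: p n * n has 2 parse trees

Two derivations of p n * n:
  G ⇒ p G ⇒ p G * G ⇒ p n * G ⇒ p n * n
  G ⇒ G * G ⇒ p G * G ⇒ p n * G ⇒ p n * n

p n * n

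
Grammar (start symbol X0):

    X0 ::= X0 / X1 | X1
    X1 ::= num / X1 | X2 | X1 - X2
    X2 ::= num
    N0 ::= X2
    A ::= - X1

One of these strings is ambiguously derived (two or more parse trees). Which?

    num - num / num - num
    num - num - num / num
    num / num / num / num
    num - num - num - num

num / num / num / num

num - num / num - num: 1 tree
num - num - num / num: 1 tree
num / num / num / num: 8 trees
num - num - num - num: 1 tree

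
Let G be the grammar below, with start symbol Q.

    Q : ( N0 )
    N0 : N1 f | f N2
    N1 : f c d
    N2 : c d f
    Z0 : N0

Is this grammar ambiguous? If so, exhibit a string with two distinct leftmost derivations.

Ambiguous

Witness: ( f c d f )

Derivation 1: Q ⇒ ( N0 ) ⇒ ( N1 f ) ⇒ ( f c d f )
Derivation 2: Q ⇒ ( N0 ) ⇒ ( f N2 ) ⇒ ( f c d f )

Two distinct leftmost derivations for the same string.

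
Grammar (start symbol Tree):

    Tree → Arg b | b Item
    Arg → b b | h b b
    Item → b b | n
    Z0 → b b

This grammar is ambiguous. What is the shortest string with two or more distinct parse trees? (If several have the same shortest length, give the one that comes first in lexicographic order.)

b b b

length 2: no string has ≥2 trees
length 3: b b b has 2 parse trees

Two derivations of b b b:
  Tree ⇒ Arg b ⇒ b b b
  Tree ⇒ b Item ⇒ b b b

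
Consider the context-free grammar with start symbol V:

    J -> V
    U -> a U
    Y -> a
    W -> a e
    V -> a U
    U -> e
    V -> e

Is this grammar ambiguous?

Unambiguous

(Y, W, J are unreachable from V, so their rules don't affect L(V).) Restricted to the reachable nonterminals, every rule has the form A → t or A → t B, and no two rules for the same A share a first terminal. The grammar encodes a DFA — one run per string.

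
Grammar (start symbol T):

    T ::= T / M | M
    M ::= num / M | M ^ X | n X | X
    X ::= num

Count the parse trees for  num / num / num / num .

8

Parse trees for num / num / num / num:
  [T [T [M [X num]]] / [M num / [M num / [M [X num]]]]]
  [T [T [T [M [X num]]] / [M [X num]]] / [M num / [M [X num]]]]
  [T [T [M num / [M [X num]]]] / [M num / [M [X num]]]]
  [T [T [T [M [X num]]] / [M num / [M [X num]]]] / [M [X num]]]
  [T [T [T [T [M [X num]]] / [M [X num]]] / [M [X num]]] / [M [X num]]]
  [T [T [T [M num / [M [X num]]]] / [M [X num]]] / [M [X num]]]
  [T [T [M num / [M num / [M [X num]]]]] / [M [X num]]]
  [T [M num / [M num / [M num / [M [X num]]]]]]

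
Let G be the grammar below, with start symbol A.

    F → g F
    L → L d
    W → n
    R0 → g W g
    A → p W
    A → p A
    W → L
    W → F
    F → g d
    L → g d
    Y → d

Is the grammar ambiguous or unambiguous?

Witness: p g d

Derivation 1: A ⇒ p W ⇒ p L ⇒ p g d
Derivation 2: A ⇒ p W ⇒ p F ⇒ p g d

Two distinct leftmost derivations for the same string.

Ambiguous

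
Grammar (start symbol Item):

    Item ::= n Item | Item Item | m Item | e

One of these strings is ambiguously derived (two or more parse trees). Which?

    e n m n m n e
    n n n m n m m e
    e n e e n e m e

e n e e n e m e

e n m n m n e: 1 tree
n n n m n m m e: 1 tree
e n e e n e m e: 37 trees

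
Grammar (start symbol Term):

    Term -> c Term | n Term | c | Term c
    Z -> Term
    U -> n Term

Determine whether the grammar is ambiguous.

Ambiguous

Witness: c c

Derivation 1: Term ⇒ c Term ⇒ c c
Derivation 2: Term ⇒ Term c ⇒ c c

Two distinct leftmost derivations for the same string.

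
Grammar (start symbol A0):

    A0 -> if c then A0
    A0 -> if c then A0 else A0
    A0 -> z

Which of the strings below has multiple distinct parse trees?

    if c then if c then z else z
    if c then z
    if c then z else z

if c then if c then z else z

if c then if c then z else z: 2 trees
if c then z: 1 tree
if c then z else z: 1 tree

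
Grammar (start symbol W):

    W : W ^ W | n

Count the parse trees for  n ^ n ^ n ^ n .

5

Parse trees for n ^ n ^ n ^ n:
  [W [W n] ^ [W [W n] ^ [W [W n] ^ [W n]]]]
  [W [W n] ^ [W [W [W n] ^ [W n]] ^ [W n]]]
  [W [W [W n] ^ [W n]] ^ [W [W n] ^ [W n]]]
  [W [W [W n] ^ [W [W n] ^ [W n]]] ^ [W n]]
  [W [W [W [W n] ^ [W n]] ^ [W n]] ^ [W n]]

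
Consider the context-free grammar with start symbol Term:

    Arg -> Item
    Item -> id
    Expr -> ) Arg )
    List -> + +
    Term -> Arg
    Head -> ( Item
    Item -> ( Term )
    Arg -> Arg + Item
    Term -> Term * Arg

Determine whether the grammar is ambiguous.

Unambiguous

Only Term, Arg, Item are reachable from Term; ignoring the rest: The grammar is stratified — Term handles '*' (left-recursive), Arg handles '+', Item atoms. Each operator has a fixed associativity and precedence level, so every string has one parse.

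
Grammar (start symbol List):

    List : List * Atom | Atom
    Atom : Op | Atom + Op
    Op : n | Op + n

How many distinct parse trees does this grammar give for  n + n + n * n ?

4

Parse trees for n + n + n * n:
  [List [List [Atom [Op [Op [Op n] + n] + n]]] * [Atom [Op n]]]
  [List [List [Atom [Atom [Op n]] + [Op [Op n] + n]]] * [Atom [Op n]]]
  [List [List [Atom [Atom [Op [Op n] + n]] + [Op n]]] * [Atom [Op n]]]
  [List [List [Atom [Atom [Atom [Op n]] + [Op n]] + [Op n]]] * [Atom [Op n]]]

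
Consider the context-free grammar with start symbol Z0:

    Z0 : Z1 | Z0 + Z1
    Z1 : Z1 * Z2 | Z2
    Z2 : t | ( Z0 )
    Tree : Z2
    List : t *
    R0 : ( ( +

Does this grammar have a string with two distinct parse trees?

(Tree, List, R0 are unreachable from Z0, so their rules don't affect L(Z0).) This is a standard precedence ladder (Z0 over Z1 over Z2), with each level left-recursive on its own operator ('+' at Z0, '*' at Z1). That structure is LR(1), hence unambiguous.

Unambiguous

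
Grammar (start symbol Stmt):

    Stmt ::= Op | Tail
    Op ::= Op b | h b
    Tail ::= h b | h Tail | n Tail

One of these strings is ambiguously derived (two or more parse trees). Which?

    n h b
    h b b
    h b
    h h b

h b

n h b: 1 tree
h b b: 1 tree
h b: 2 trees
h h b: 1 tree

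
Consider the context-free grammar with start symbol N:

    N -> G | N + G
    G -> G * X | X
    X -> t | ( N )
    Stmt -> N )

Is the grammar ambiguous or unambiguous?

(Stmt is unreachable from N, so its rules don't affect L(N).) This is a standard precedence ladder (N over G over X), with each level left-recursive on its own operator ('+' at N, '*' at G). That structure is LR(1), hence unambiguous.

Unambiguous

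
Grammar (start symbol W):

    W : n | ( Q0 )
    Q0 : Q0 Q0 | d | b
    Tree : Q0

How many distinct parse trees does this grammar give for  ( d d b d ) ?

Parse trees for ( d d b d ):
  [W ( [Q0 [Q0 d] [Q0 [Q0 d] [Q0 [Q0 b] [Q0 d]]]] )]
  [W ( [Q0 [Q0 d] [Q0 [Q0 [Q0 d] [Q0 b]] [Q0 d]]] )]
  [W ( [Q0 [Q0 [Q0 d] [Q0 d]] [Q0 [Q0 b] [Q0 d]]] )]
  [W ( [Q0 [Q0 [Q0 d] [Q0 [Q0 d] [Q0 b]]] [Q0 d]] )]
  [W ( [Q0 [Q0 [Q0 [Q0 d] [Q0 d]] [Q0 b]] [Q0 d]] )]

5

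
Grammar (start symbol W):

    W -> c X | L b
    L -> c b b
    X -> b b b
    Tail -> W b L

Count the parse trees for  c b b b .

Parse trees for c b b b:
  [W c [X b b b]]
  [W [L c b b] b]

2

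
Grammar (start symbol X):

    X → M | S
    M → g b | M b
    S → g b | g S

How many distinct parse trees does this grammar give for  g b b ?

1

Parse trees for g b b:
  [X [M [M g b] b]]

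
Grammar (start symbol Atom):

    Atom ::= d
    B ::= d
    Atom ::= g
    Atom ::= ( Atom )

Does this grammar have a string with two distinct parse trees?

Only Atom is reachable from Atom; ignoring the rest: Each string is a nest of matched brackets around a single atom. An opening bracket forces the recursive rule; an atom forces the base rule.

Unambiguous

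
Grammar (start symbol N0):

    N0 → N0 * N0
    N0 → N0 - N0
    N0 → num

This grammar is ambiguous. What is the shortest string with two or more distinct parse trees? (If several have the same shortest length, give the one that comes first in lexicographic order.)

num * num * num

length 1: no string has ≥2 trees
length 3: no string has ≥2 trees
length 5: num * num * num has 2 parse trees

Two derivations of num * num * num:
  N0 ⇒ N0 * N0 ⇒ N0 * N0 * N0 ⇒ num * N0 * N0 ⇒ num * num * N0 ⇒ num * num * num
  N0 ⇒ N0 * N0 ⇒ num * N0 ⇒ num * N0 * N0 ⇒ num * num * N0 ⇒ num * num * num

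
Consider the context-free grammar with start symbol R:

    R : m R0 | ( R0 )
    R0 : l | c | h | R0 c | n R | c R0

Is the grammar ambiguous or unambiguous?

Ambiguous

Witness: m c c

Derivation 1: R ⇒ m R0 ⇒ m R0 c ⇒ m c c
Derivation 2: R ⇒ m R0 ⇒ m c R0 ⇒ m c c

Two distinct leftmost derivations for the same string.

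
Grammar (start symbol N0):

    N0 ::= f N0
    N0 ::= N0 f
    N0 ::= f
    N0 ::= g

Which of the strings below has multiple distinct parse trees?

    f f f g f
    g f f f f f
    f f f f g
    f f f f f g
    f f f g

f f f g f: 4 trees
g f f f f f: 1 tree
f f f f g: 1 tree
f f f f f g: 1 tree
f f f g: 1 tree

f f f g f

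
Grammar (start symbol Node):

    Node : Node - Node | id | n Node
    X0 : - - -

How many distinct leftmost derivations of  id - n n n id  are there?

Parse trees for id - n n n id:
  [Node [Node id] - [Node n [Node n [Node n [Node id]]]]]

1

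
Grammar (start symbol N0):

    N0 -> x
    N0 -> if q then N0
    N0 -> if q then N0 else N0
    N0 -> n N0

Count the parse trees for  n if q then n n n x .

Parse trees for n if q then n n n x:
  [N0 n [N0 if q then [N0 n [N0 n [N0 n [N0 x]]]]]]

1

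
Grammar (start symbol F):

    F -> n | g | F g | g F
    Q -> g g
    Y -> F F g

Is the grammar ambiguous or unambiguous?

Ambiguous

Witness: g g

Derivation 1: F ⇒ F g ⇒ g g
Derivation 2: F ⇒ g F ⇒ g g

Two distinct leftmost derivations for the same string.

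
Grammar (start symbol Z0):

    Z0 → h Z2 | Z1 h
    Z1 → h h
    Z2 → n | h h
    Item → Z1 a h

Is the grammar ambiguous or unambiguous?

Ambiguous

Witness: h h h

Derivation 1: Z0 ⇒ h Z2 ⇒ h h h
Derivation 2: Z0 ⇒ Z1 h ⇒ h h h

Two distinct leftmost derivations for the same string.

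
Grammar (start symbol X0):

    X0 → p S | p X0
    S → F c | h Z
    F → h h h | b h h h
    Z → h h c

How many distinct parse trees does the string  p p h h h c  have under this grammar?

2

Parse trees for p p h h h c:
  [X0 p [X0 p [S [F h h h] c]]]
  [X0 p [X0 p [S h [Z h h c]]]]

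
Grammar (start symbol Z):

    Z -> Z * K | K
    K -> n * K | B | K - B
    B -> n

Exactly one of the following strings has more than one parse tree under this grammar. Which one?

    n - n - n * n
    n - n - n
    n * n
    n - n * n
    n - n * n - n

n * n

n - n - n * n: 1 tree
n - n - n: 1 tree
n * n: 2 trees
n - n * n: 1 tree
n - n * n - n: 1 tree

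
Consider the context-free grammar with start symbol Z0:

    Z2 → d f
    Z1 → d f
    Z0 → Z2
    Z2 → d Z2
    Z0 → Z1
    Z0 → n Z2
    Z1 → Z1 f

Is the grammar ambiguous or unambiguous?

Witness: d f

Derivation 1: Z0 ⇒ Z2 ⇒ d f
Derivation 2: Z0 ⇒ Z1 ⇒ d f

Two distinct leftmost derivations for the same string.

Ambiguous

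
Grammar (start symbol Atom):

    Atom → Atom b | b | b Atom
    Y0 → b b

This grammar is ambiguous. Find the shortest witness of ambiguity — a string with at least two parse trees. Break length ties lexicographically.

b b

length 1: no string has ≥2 trees
length 2: b b has 2 parse trees

Two derivations of b b:
  Atom ⇒ Atom b ⇒ b b
  Atom ⇒ b Atom ⇒ b b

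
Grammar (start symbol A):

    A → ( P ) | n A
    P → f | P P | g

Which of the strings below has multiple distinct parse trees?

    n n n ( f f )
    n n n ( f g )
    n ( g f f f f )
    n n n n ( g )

n n n ( f f ): 1 tree
n n n ( f g ): 1 tree
n ( g f f f f ): 14 trees
n n n n ( g ): 1 tree

n ( g f f f f )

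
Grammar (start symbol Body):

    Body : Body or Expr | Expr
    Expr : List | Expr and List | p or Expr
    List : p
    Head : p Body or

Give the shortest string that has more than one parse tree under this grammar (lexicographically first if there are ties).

length 1: no string has ≥2 trees
length 3: p or p has 2 parse trees

Two derivations of p or p:
  Body ⇒ Body or Expr ⇒ Expr or Expr ⇒ List or Expr ⇒ p or Expr ⇒ p or List ⇒ p or p
  Body ⇒ Expr ⇒ p or Expr ⇒ p or List ⇒ p or p

p or p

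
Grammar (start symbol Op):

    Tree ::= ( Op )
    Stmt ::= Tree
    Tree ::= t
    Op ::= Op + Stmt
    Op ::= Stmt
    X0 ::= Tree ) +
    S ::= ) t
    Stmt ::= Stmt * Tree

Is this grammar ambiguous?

(S, X0 are unreachable from Op, so their rules don't affect L(Op).) The grammar is stratified — Op handles '+' (left-recursive), Stmt handles '*', Tree atoms. Each operator has a fixed associativity and precedence level, so every string has one parse.

Unambiguous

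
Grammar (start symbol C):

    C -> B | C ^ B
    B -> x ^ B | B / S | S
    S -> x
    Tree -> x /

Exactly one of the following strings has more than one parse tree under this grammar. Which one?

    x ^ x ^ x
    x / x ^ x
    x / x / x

x ^ x ^ x

x ^ x ^ x: 4 trees
x / x ^ x: 1 tree
x / x / x: 1 tree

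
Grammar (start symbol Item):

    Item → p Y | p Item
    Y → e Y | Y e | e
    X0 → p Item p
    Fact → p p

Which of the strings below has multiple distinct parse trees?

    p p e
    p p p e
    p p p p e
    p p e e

p p e e

p p e: 1 tree
p p p e: 1 tree
p p p p e: 1 tree
p p e e: 2 trees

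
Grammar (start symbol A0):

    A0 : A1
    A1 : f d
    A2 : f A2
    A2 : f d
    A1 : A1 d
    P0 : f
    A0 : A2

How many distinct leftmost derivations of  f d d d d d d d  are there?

Parse trees for f d d d d d d d:
  [A0 [A1 [A1 [A1 [A1 [A1 [A1 [A1 f d] d] d] d] d] d] d]]

1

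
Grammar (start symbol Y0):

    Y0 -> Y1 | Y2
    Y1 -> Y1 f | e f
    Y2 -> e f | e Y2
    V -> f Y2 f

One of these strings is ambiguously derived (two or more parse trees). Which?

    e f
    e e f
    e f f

e f

e f: 2 trees
e e f: 1 tree
e f f: 1 tree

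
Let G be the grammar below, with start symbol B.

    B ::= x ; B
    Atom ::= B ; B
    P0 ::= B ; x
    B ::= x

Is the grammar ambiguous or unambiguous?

Unambiguous

(P0, Atom are unreachable from B, so their rules don't affect L(B).) The reachable grammar is A → atom sep A | atom. Each atom is followed by either the separator (recurse) or end-of-string (stop) — no choice point.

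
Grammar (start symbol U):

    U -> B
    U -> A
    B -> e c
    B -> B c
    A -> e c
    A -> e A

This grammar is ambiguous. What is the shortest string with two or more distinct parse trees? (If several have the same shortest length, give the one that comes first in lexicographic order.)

e c

length 2: e c has 2 parse trees

Two derivations of e c:
  U ⇒ B ⇒ e c
  U ⇒ A ⇒ e c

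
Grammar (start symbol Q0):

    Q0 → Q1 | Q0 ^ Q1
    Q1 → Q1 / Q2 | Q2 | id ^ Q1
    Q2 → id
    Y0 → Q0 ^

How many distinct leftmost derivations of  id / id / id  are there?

Parse trees for id / id / id:
  [Q0 [Q1 [Q1 [Q1 [Q2 id]] / [Q2 id]] / [Q2 id]]]

1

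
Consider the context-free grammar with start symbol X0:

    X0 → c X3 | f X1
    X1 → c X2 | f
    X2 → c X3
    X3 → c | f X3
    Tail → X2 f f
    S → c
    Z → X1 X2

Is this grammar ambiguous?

(Tail, S, Z are unreachable from X0, so their rules don't affect L(X0).) Restricted to the reachable nonterminals, every rule has the form A → t or A → t B, and no two rules for the same A share a first terminal. The grammar encodes a DFA — one run per string.

Unambiguous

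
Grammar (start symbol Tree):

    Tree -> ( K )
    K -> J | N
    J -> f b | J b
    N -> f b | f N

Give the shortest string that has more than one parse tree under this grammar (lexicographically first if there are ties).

length 4: ( f b ) has 2 parse trees

Two derivations of ( f b ):
  Tree ⇒ ( K ) ⇒ ( J ) ⇒ ( f b )
  Tree ⇒ ( K ) ⇒ ( N ) ⇒ ( f b )

( f b )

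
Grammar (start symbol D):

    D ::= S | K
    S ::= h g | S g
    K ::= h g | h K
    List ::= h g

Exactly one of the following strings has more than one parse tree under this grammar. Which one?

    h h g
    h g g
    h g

h h g: 1 tree
h g g: 1 tree
h g: 2 trees

h g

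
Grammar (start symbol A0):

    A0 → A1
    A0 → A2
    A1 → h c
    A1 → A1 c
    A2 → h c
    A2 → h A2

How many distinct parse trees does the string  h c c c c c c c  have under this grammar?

1

Parse trees for h c c c c c c c:
  [A0 [A1 [A1 [A1 [A1 [A1 [A1 [A1 h c] c] c] c] c] c] c]]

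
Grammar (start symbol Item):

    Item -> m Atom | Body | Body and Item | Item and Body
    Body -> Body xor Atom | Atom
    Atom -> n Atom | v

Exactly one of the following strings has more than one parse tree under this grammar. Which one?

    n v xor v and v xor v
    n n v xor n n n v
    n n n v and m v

n v xor v and v xor v

n v xor v and v xor v: 2 trees
n n v xor n n n v: 1 tree
n n n v and m v: 1 tree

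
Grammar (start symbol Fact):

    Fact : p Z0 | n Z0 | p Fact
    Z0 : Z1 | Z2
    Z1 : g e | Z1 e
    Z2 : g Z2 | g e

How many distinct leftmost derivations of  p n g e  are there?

2

Parse trees for p n g e:
  [Fact p [Fact n [Z0 [Z1 g e]]]]
  [Fact p [Fact n [Z0 [Z2 g e]]]]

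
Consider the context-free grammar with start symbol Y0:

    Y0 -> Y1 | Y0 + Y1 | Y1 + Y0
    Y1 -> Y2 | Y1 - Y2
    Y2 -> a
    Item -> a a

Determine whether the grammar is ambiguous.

Witness: a + a

Derivation 1: Y0 ⇒ Y0 + Y1 ⇒ Y1 + Y1 ⇒ Y2 + Y1 ⇒ a + Y1 ⇒ a + Y2 ⇒ a + a
Derivation 2: Y0 ⇒ Y1 + Y0 ⇒ Y2 + Y0 ⇒ a + Y0 ⇒ a + Y1 ⇒ a + Y2 ⇒ a + a

Two distinct leftmost derivations for the same string.

Ambiguous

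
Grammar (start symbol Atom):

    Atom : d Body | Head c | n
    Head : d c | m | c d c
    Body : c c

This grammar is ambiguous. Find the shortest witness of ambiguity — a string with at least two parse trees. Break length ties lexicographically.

length 1: no string has ≥2 trees
length 2: no string has ≥2 trees
length 3: d c c has 2 parse trees

Two derivations of d c c:
  Atom ⇒ d Body ⇒ d c c
  Atom ⇒ Head c ⇒ d c c

d c c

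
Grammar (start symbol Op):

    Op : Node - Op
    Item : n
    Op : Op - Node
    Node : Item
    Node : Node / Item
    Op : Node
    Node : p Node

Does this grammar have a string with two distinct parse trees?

Witness: n - n

Derivation 1: Op ⇒ Node - Op ⇒ Item - Op ⇒ n - Op ⇒ n - Node ⇒ n - Item ⇒ n - n
Derivation 2: Op ⇒ Op - Node ⇒ Node - Node ⇒ Item - Node ⇒ n - Node ⇒ n - Item ⇒ n - n

Two distinct leftmost derivations for the same string.

Ambiguous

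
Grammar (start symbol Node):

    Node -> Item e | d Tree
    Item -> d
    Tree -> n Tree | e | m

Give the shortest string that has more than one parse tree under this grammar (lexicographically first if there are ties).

length 2: d e has 2 parse trees

Two derivations of d e:
  Node ⇒ Item e ⇒ d e
  Node ⇒ d Tree ⇒ d e

d e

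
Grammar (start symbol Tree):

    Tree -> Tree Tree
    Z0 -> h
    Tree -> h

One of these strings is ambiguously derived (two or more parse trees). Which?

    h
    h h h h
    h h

h h h h

h: 1 tree
h h h h: 5 trees
h h: 1 tree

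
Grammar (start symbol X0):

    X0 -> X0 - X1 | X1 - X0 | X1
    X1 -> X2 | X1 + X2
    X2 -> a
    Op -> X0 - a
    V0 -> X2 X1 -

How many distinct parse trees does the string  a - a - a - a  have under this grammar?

8

Parse trees for a - a - a - a:
  [X0 [X0 [X0 [X0 [X1 [X2 a]]] - [X1 [X2 a]]] - [X1 [X2 a]]] - [X1 [X2 a]]]
  [X0 [X0 [X0 [X1 [X2 a]] - [X0 [X1 [X2 a]]]] - [X1 [X2 a]]] - [X1 [X2 a]]]
  [X0 [X0 [X1 [X2 a]] - [X0 [X0 [X1 [X2 a]]] - [X1 [X2 a]]]] - [X1 [X2 a]]]
  [X0 [X0 [X1 [X2 a]] - [X0 [X1 [X2 a]] - [X0 [X1 [X2 a]]]]] - [X1 [X2 a]]]
  [X0 [X1 [X2 a]] - [X0 [X0 [X0 [X1 [X2 a]]] - [X1 [X2 a]]] - [X1 [X2 a]]]]
  [X0 [X1 [X2 a]] - [X0 [X0 [X1 [X2 a]] - [X0 [X1 [X2 a]]]] - [X1 [X2 a]]]]
  [X0 [X1 [X2 a]] - [X0 [X1 [X2 a]] - [X0 [X0 [X1 [X2 a]]] - [X1 [X2 a]]]]]
  [X0 [X1 [X2 a]] - [X0 [X1 [X2 a]] - [X0 [X1 [X2 a]] - [X0 [X1 [X2 a]]]]]]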